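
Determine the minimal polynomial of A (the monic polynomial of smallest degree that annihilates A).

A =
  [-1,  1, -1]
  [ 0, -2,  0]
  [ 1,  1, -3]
x^2 + 4*x + 4

The characteristic polynomial is χ_A(x) = (x + 2)^3, so the eigenvalues are known. The minimal polynomial is
  m_A(x) = Π_λ (x − λ)^{k_λ}
where k_λ is the size of the *largest* Jordan block for λ (equivalently, the smallest k with (A − λI)^k v = 0 for every generalised eigenvector v of λ).

  λ = -2: largest Jordan block has size 2, contributing (x + 2)^2

So m_A(x) = (x + 2)^2 = x^2 + 4*x + 4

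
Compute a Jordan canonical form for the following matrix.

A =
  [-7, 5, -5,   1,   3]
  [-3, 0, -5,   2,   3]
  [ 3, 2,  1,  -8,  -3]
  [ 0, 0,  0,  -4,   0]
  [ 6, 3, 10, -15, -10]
J_3(-4) ⊕ J_1(-4) ⊕ J_1(-4)

The characteristic polynomial is
  det(x·I − A) = x^5 + 20*x^4 + 160*x^3 + 640*x^2 + 1280*x + 1024 = (x + 4)^5

Eigenvalues and multiplicities (the geometric multiplicity of λ is n − rank(A − λI), which equals the number of Jordan blocks for λ):
  λ = -4: algebraic multiplicity = 5, geometric multiplicity = 3

Determining the block sizes for each eigenvalue:
  λ = -4: with am = 5 and gm = 3, the partition is not yet determined (e.g. several partitions of 5 into 3 parts exist). Let N = A − (-4)·I. Computing rank(N^1) = 2, rank(N^2) = 1, rank(N^3) = 0; the number of blocks of size ≥ j is rank(N^{j−1}) − rank(N^j), giving [3, 1, 1]. So we have 1 block(s) of size 3, 2 block(s) of size 1 → block sizes [3, 1, 1]

Assembling the blocks gives a Jordan form
J =
  [-4,  1,  0,  0,  0]
  [ 0, -4,  1,  0,  0]
  [ 0,  0, -4,  0,  0]
  [ 0,  0,  0, -4,  0]
  [ 0,  0,  0,  0, -4]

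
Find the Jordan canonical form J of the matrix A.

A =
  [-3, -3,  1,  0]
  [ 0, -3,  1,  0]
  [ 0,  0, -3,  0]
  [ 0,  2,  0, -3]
J_3(-3) ⊕ J_1(-3)

The characteristic polynomial is
  det(x·I − A) = x^4 + 12*x^3 + 54*x^2 + 108*x + 81 = (x + 3)^4

Eigenvalues and multiplicities (the geometric multiplicity of λ is n − rank(A − λI), which equals the number of Jordan blocks for λ):
  λ = -3: algebraic multiplicity = 4, geometric multiplicity = 2

Determining the block sizes for each eigenvalue:
  λ = -3: with am = 4 and gm = 2, the partition is not yet determined (e.g. several partitions of 4 into 2 parts exist). Let N = A − (-3)·I. Computing rank(N^1) = 2, rank(N^2) = 1, rank(N^3) = 0; the number of blocks of size ≥ j is rank(N^{j−1}) − rank(N^j), giving [2, 1, 1]. So we have 1 block(s) of size 3, 1 block(s) of size 1 → block sizes [3, 1]

Assembling the blocks gives a Jordan form
J =
  [-3,  1,  0,  0]
  [ 0, -3,  1,  0]
  [ 0,  0, -3,  0]
  [ 0,  0,  0, -3]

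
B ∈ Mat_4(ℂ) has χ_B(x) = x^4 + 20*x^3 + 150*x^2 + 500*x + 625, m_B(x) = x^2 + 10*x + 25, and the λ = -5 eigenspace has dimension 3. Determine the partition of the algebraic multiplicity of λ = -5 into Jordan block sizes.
Block sizes for λ = -5: [2, 1, 1]

Step 1 — from the characteristic polynomial, algebraic multiplicity of λ = -5 is 4. From dim ker(B − (-5)·I) = 3, there are exactly 3 Jordan blocks for λ = -5.
Step 2 — from the minimal polynomial, the factor (x + 5)^2 tells us the largest block for λ = -5 has size 2.
Step 3 — with total size 4, 3 blocks, and largest block 2, the block sizes (in nonincreasing order) are [2, 1, 1].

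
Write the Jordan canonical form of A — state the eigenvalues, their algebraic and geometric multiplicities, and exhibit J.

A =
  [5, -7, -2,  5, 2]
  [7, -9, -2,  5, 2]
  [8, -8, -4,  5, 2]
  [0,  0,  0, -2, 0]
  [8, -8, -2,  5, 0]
J_2(-2) ⊕ J_2(-2) ⊕ J_1(-2)

The characteristic polynomial is
  det(x·I − A) = x^5 + 10*x^4 + 40*x^3 + 80*x^2 + 80*x + 32 = (x + 2)^5

Eigenvalues and multiplicities (the geometric multiplicity of λ is n − rank(A − λI), which equals the number of Jordan blocks for λ):
  λ = -2: algebraic multiplicity = 5, geometric multiplicity = 3

Determining the block sizes for each eigenvalue:
  λ = -2: with am = 5 and gm = 3, the partition is not yet determined (e.g. several partitions of 5 into 3 parts exist). Let N = A − (-2)·I. Computing rank(N^1) = 2, rank(N^2) = 0; the number of blocks of size ≥ j is rank(N^{j−1}) − rank(N^j), giving [3, 2]. So we have 2 block(s) of size 2, 1 block(s) of size 1 → block sizes [2, 2, 1]

Assembling the blocks gives a Jordan form
J =
  [-2,  1,  0,  0,  0]
  [ 0, -2,  0,  0,  0]
  [ 0,  0, -2,  1,  0]
  [ 0,  0,  0, -2,  0]
  [ 0,  0,  0,  0, -2]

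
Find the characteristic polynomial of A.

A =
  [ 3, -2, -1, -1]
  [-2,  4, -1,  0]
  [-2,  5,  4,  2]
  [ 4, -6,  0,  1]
x^4 - 12*x^3 + 54*x^2 - 108*x + 81

Expanding det(x·I − A) (e.g. by cofactor expansion or by noting that A is similar to its Jordan form J, which has the same characteristic polynomial as A) gives
  χ_A(x) = x^4 - 12*x^3 + 54*x^2 - 108*x + 81
which factors as (x - 3)^4. The eigenvalues (with algebraic multiplicities) are λ = 3 with multiplicity 4.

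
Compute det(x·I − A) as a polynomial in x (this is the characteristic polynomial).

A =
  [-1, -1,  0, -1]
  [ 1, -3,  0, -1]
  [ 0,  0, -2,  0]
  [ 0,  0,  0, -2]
x^4 + 8*x^3 + 24*x^2 + 32*x + 16

Expanding det(x·I − A) (e.g. by cofactor expansion or by noting that A is similar to its Jordan form J, which has the same characteristic polynomial as A) gives
  χ_A(x) = x^4 + 8*x^3 + 24*x^2 + 32*x + 16
which factors as (x + 2)^4. The eigenvalues (with algebraic multiplicities) are λ = -2 with multiplicity 4.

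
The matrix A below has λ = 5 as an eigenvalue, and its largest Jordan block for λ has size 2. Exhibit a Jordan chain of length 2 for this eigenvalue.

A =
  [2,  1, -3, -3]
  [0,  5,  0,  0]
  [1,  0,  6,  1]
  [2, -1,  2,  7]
A Jordan chain for λ = 5 of length 2:
v_1 = (-3, 0, 1, 2)ᵀ
v_2 = (1, 0, 0, 0)ᵀ

Let N = A − (5)·I. We want v_2 with N^2 v_2 = 0 but N^1 v_2 ≠ 0; then v_{j-1} := N · v_j for j = 2, …, 2.

Pick v_2 = (1, 0, 0, 0)ᵀ.
Then v_1 = N · v_2 = (-3, 0, 1, 2)ᵀ.

Sanity check: (A − (5)·I) v_1 = (0, 0, 0, 0)ᵀ = 0. ✓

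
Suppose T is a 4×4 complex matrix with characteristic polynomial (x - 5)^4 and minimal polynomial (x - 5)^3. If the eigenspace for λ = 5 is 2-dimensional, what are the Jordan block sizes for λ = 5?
Block sizes for λ = 5: [3, 1]

Step 1 — from the characteristic polynomial, algebraic multiplicity of λ = 5 is 4. From dim ker(T − (5)·I) = 2, there are exactly 2 Jordan blocks for λ = 5.
Step 2 — from the minimal polynomial, the factor (x − 5)^3 tells us the largest block for λ = 5 has size 3.
Step 3 — with total size 4, 2 blocks, and largest block 3, the block sizes (in nonincreasing order) are [3, 1].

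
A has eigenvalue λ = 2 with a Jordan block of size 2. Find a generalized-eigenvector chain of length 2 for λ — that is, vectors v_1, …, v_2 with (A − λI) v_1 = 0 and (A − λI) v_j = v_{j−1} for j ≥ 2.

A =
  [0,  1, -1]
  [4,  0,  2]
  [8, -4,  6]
A Jordan chain for λ = 2 of length 2:
v_1 = (-2, 4, 8)ᵀ
v_2 = (1, 0, 0)ᵀ

Let N = A − (2)·I. We want v_2 with N^2 v_2 = 0 but N^1 v_2 ≠ 0; then v_{j-1} := N · v_j for j = 2, …, 2.

Pick v_2 = (1, 0, 0)ᵀ.
Then v_1 = N · v_2 = (-2, 4, 8)ᵀ.

Sanity check: (A − (2)·I) v_1 = (0, 0, 0)ᵀ = 0. ✓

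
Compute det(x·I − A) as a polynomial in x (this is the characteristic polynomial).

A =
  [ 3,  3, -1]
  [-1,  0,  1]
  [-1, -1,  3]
x^3 - 6*x^2 + 12*x - 8

Expanding det(x·I − A) (e.g. by cofactor expansion or by noting that A is similar to its Jordan form J, which has the same characteristic polynomial as A) gives
  χ_A(x) = x^3 - 6*x^2 + 12*x - 8
which factors as (x - 2)^3. The eigenvalues (with algebraic multiplicities) are λ = 2 with multiplicity 3.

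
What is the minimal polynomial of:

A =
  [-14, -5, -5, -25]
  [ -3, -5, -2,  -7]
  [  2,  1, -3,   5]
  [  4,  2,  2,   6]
x^3 + 12*x^2 + 48*x + 64

The characteristic polynomial is χ_A(x) = (x + 4)^4, so the eigenvalues are known. The minimal polynomial is
  m_A(x) = Π_λ (x − λ)^{k_λ}
where k_λ is the size of the *largest* Jordan block for λ (equivalently, the smallest k with (A − λI)^k v = 0 for every generalised eigenvector v of λ).

  λ = -4: largest Jordan block has size 3, contributing (x + 4)^3

So m_A(x) = (x + 4)^3 = x^3 + 12*x^2 + 48*x + 64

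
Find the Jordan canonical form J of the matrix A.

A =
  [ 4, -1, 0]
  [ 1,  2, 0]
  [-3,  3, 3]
J_2(3) ⊕ J_1(3)

The characteristic polynomial is
  det(x·I − A) = x^3 - 9*x^2 + 27*x - 27 = (x - 3)^3

Eigenvalues and multiplicities (the geometric multiplicity of λ is n − rank(A − λI), which equals the number of Jordan blocks for λ):
  λ = 3: algebraic multiplicity = 3, geometric multiplicity = 2

Determining the block sizes for each eigenvalue:
  λ = 3: 2 blocks summing to 3 forces exactly one block of size 2 and the rest size 1 → block sizes [2, 1]

Assembling the blocks gives a Jordan form
J =
  [3, 1, 0]
  [0, 3, 0]
  [0, 0, 3]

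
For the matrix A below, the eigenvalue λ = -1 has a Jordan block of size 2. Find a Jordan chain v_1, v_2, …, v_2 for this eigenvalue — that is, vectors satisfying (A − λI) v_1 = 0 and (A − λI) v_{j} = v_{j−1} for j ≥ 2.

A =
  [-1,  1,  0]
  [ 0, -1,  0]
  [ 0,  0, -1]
A Jordan chain for λ = -1 of length 2:
v_1 = (1, 0, 0)ᵀ
v_2 = (0, 1, 0)ᵀ

Let N = A − (-1)·I. We want v_2 with N^2 v_2 = 0 but N^1 v_2 ≠ 0; then v_{j-1} := N · v_j for j = 2, …, 2.

Pick v_2 = (0, 1, 0)ᵀ.
Then v_1 = N · v_2 = (1, 0, 0)ᵀ.

Sanity check: (A − (-1)·I) v_1 = (0, 0, 0)ᵀ = 0. ✓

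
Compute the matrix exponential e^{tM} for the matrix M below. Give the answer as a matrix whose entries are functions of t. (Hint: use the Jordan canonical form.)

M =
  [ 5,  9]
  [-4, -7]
e^{tM} =
  [6*t*exp(-t) + exp(-t), 9*t*exp(-t)]
  [-4*t*exp(-t), -6*t*exp(-t) + exp(-t)]

Strategy: write M = P · J · P⁻¹ where J is a Jordan canonical form, so e^{tM} = P · e^{tJ} · P⁻¹, and e^{tJ} can be computed block-by-block.

M has Jordan form
J =
  [-1,  1]
  [ 0, -1]
(up to reordering of blocks).

Per-block formulas:
  For a 2×2 Jordan block J_2(-1): exp(t · J_2(-1)) = e^(-1t)·(I + t·N), where N is the 2×2 nilpotent shift.

After assembling e^{tJ} and conjugating by P, we get:

e^{tM} =
  [6*t*exp(-t) + exp(-t), 9*t*exp(-t)]
  [-4*t*exp(-t), -6*t*exp(-t) + exp(-t)]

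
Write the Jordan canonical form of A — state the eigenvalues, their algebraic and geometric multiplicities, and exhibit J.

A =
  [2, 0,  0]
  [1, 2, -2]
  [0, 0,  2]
J_2(2) ⊕ J_1(2)

The characteristic polynomial is
  det(x·I − A) = x^3 - 6*x^2 + 12*x - 8 = (x - 2)^3

Eigenvalues and multiplicities (the geometric multiplicity of λ is n − rank(A − λI), which equals the number of Jordan blocks for λ):
  λ = 2: algebraic multiplicity = 3, geometric multiplicity = 2

Determining the block sizes for each eigenvalue:
  λ = 2: 2 blocks summing to 3 forces exactly one block of size 2 and the rest size 1 → block sizes [2, 1]

Assembling the blocks gives a Jordan form
J =
  [2, 1, 0]
  [0, 2, 0]
  [0, 0, 2]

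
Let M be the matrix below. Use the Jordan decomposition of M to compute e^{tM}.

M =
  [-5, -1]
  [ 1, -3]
e^{tM} =
  [-t*exp(-4*t) + exp(-4*t), -t*exp(-4*t)]
  [t*exp(-4*t), t*exp(-4*t) + exp(-4*t)]

Strategy: write M = P · J · P⁻¹ where J is a Jordan canonical form, so e^{tM} = P · e^{tJ} · P⁻¹, and e^{tJ} can be computed block-by-block.

M has Jordan form
J =
  [-4,  1]
  [ 0, -4]
(up to reordering of blocks).

Per-block formulas:
  For a 2×2 Jordan block J_2(-4): exp(t · J_2(-4)) = e^(-4t)·(I + t·N), where N is the 2×2 nilpotent shift.

After assembling e^{tJ} and conjugating by P, we get:

e^{tM} =
  [-t*exp(-4*t) + exp(-4*t), -t*exp(-4*t)]
  [t*exp(-4*t), t*exp(-4*t) + exp(-4*t)]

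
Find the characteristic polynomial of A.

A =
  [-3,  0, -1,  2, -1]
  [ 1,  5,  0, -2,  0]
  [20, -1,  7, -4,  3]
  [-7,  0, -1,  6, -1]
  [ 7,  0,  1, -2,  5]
x^5 - 20*x^4 + 160*x^3 - 640*x^2 + 1280*x - 1024

Expanding det(x·I − A) (e.g. by cofactor expansion or by noting that A is similar to its Jordan form J, which has the same characteristic polynomial as A) gives
  χ_A(x) = x^5 - 20*x^4 + 160*x^3 - 640*x^2 + 1280*x - 1024
which factors as (x - 4)^5. The eigenvalues (with algebraic multiplicities) are λ = 4 with multiplicity 5.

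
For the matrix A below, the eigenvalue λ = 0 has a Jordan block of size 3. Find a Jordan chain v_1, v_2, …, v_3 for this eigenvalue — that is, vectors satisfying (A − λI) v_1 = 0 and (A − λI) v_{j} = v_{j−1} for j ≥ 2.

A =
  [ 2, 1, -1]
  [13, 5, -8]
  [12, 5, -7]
A Jordan chain for λ = 0 of length 3:
v_1 = (5, -5, 5)ᵀ
v_2 = (2, 13, 12)ᵀ
v_3 = (1, 0, 0)ᵀ

Let N = A − (0)·I. We want v_3 with N^3 v_3 = 0 but N^2 v_3 ≠ 0; then v_{j-1} := N · v_j for j = 3, …, 2.

Pick v_3 = (1, 0, 0)ᵀ.
Then v_2 = N · v_3 = (2, 13, 12)ᵀ.
Then v_1 = N · v_2 = (5, -5, 5)ᵀ.

Sanity check: (A − (0)·I) v_1 = (0, 0, 0)ᵀ = 0. ✓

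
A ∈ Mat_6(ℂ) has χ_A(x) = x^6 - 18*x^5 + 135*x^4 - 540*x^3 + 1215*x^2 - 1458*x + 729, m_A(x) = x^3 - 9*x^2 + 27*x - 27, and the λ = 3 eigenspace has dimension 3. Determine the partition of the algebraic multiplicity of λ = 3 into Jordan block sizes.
Block sizes for λ = 3: [3, 2, 1]

Step 1 — from the characteristic polynomial, algebraic multiplicity of λ = 3 is 6. From dim ker(A − (3)·I) = 3, there are exactly 3 Jordan blocks for λ = 3.
Step 2 — from the minimal polynomial, the factor (x − 3)^3 tells us the largest block for λ = 3 has size 3.
Step 3 — with total size 6, 3 blocks, and largest block 3, the block sizes (in nonincreasing order) are [3, 2, 1].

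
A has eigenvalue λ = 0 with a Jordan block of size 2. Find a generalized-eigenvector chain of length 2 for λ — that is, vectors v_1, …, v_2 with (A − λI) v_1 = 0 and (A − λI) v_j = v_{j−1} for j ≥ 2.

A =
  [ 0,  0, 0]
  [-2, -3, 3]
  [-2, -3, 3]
A Jordan chain for λ = 0 of length 2:
v_1 = (0, -2, -2)ᵀ
v_2 = (1, 0, 0)ᵀ

Let N = A − (0)·I. We want v_2 with N^2 v_2 = 0 but N^1 v_2 ≠ 0; then v_{j-1} := N · v_j for j = 2, …, 2.

Pick v_2 = (1, 0, 0)ᵀ.
Then v_1 = N · v_2 = (0, -2, -2)ᵀ.

Sanity check: (A − (0)·I) v_1 = (0, 0, 0)ᵀ = 0. ✓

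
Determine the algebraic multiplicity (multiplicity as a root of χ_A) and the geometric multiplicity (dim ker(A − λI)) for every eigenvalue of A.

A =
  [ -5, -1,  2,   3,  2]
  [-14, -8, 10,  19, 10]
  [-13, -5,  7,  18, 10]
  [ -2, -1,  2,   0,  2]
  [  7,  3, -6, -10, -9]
λ = -3: alg = 5, geom = 3

Step 1 — factor the characteristic polynomial to read off the algebraic multiplicities:
  χ_A(x) = (x + 3)^5

Step 2 — compute geometric multiplicities via the rank-nullity identity g(λ) = n − rank(A − λI):
  rank(A − (-3)·I) = 2, so dim ker(A − (-3)·I) = n − 2 = 3

Summary:
  λ = -3: algebraic multiplicity = 5, geometric multiplicity = 3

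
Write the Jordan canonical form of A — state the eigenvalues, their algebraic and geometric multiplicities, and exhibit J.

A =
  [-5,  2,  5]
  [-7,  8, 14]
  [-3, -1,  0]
J_3(1)

The characteristic polynomial is
  det(x·I − A) = x^3 - 3*x^2 + 3*x - 1 = (x - 1)^3

Eigenvalues and multiplicities (the geometric multiplicity of λ is n − rank(A − λI), which equals the number of Jordan blocks for λ):
  λ = 1: algebraic multiplicity = 3, geometric multiplicity = 1

Determining the block sizes for each eigenvalue:
  λ = 1: one block (gm = 1), so the single block has size am = 3 → block sizes [3]

Assembling the blocks gives a Jordan form
J =
  [1, 1, 0]
  [0, 1, 1]
  [0, 0, 1]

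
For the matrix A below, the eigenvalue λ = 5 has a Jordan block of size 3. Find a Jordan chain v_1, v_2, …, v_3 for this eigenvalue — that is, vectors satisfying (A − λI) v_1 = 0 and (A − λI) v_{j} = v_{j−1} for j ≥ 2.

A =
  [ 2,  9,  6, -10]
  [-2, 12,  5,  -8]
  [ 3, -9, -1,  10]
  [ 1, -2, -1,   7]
A Jordan chain for λ = 5 of length 3:
v_1 = (-1, -1, 1, 0)ᵀ
v_2 = (-3, -2, 3, 1)ᵀ
v_3 = (1, 0, 0, 0)ᵀ

Let N = A − (5)·I. We want v_3 with N^3 v_3 = 0 but N^2 v_3 ≠ 0; then v_{j-1} := N · v_j for j = 3, …, 2.

Pick v_3 = (1, 0, 0, 0)ᵀ.
Then v_2 = N · v_3 = (-3, -2, 3, 1)ᵀ.
Then v_1 = N · v_2 = (-1, -1, 1, 0)ᵀ.

Sanity check: (A − (5)·I) v_1 = (0, 0, 0, 0)ᵀ = 0. ✓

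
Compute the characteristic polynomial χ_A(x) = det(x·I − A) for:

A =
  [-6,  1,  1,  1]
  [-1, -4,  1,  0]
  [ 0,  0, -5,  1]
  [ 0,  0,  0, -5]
x^4 + 20*x^3 + 150*x^2 + 500*x + 625

Expanding det(x·I − A) (e.g. by cofactor expansion or by noting that A is similar to its Jordan form J, which has the same characteristic polynomial as A) gives
  χ_A(x) = x^4 + 20*x^3 + 150*x^2 + 500*x + 625
which factors as (x + 5)^4. The eigenvalues (with algebraic multiplicities) are λ = -5 with multiplicity 4.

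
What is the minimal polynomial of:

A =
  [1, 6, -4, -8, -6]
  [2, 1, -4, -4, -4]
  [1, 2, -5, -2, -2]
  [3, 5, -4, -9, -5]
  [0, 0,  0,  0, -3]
x^2 + 6*x + 9

The characteristic polynomial is χ_A(x) = (x + 3)^5, so the eigenvalues are known. The minimal polynomial is
  m_A(x) = Π_λ (x − λ)^{k_λ}
where k_λ is the size of the *largest* Jordan block for λ (equivalently, the smallest k with (A − λI)^k v = 0 for every generalised eigenvector v of λ).

  λ = -3: largest Jordan block has size 2, contributing (x + 3)^2

So m_A(x) = (x + 3)^2 = x^2 + 6*x + 9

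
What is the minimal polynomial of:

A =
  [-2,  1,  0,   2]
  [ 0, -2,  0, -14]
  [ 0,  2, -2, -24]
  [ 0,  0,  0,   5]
x^3 - x^2 - 16*x - 20

The characteristic polynomial is χ_A(x) = (x - 5)*(x + 2)^3, so the eigenvalues are known. The minimal polynomial is
  m_A(x) = Π_λ (x − λ)^{k_λ}
where k_λ is the size of the *largest* Jordan block for λ (equivalently, the smallest k with (A − λI)^k v = 0 for every generalised eigenvector v of λ).

  λ = -2: largest Jordan block has size 2, contributing (x + 2)^2
  λ = 5: largest Jordan block has size 1, contributing (x − 5)

So m_A(x) = (x - 5)*(x + 2)^2 = x^3 - x^2 - 16*x - 20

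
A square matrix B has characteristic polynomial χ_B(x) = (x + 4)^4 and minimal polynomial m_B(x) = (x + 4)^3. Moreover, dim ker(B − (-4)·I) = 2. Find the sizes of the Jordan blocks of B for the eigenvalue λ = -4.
Block sizes for λ = -4: [3, 1]

Step 1 — from the characteristic polynomial, algebraic multiplicity of λ = -4 is 4. From dim ker(B − (-4)·I) = 2, there are exactly 2 Jordan blocks for λ = -4.
Step 2 — from the minimal polynomial, the factor (x + 4)^3 tells us the largest block for λ = -4 has size 3.
Step 3 — with total size 4, 2 blocks, and largest block 3, the block sizes (in nonincreasing order) are [3, 1].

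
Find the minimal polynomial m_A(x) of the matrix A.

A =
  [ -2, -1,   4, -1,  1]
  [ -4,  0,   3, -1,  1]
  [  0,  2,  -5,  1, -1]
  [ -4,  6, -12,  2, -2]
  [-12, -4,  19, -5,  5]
x^2

The characteristic polynomial is χ_A(x) = x^5, so the eigenvalues are known. The minimal polynomial is
  m_A(x) = Π_λ (x − λ)^{k_λ}
where k_λ is the size of the *largest* Jordan block for λ (equivalently, the smallest k with (A − λI)^k v = 0 for every generalised eigenvector v of λ).

  λ = 0: largest Jordan block has size 2, contributing (x − 0)^2

So m_A(x) = x^2 = x^2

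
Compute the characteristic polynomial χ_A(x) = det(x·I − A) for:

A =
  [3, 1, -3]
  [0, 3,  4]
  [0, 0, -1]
x^3 - 5*x^2 + 3*x + 9

Expanding det(x·I − A) (e.g. by cofactor expansion or by noting that A is similar to its Jordan form J, which has the same characteristic polynomial as A) gives
  χ_A(x) = x^3 - 5*x^2 + 3*x + 9
which factors as (x - 3)^2*(x + 1). The eigenvalues (with algebraic multiplicities) are λ = -1 with multiplicity 1, λ = 3 with multiplicity 2.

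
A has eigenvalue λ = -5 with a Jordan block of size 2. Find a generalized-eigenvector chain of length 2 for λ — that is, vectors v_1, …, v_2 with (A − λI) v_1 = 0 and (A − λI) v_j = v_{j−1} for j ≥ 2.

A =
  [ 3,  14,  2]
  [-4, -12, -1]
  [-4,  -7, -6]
A Jordan chain for λ = -5 of length 2:
v_1 = (8, -4, -4)ᵀ
v_2 = (1, 0, 0)ᵀ

Let N = A − (-5)·I. We want v_2 with N^2 v_2 = 0 but N^1 v_2 ≠ 0; then v_{j-1} := N · v_j for j = 2, …, 2.

Pick v_2 = (1, 0, 0)ᵀ.
Then v_1 = N · v_2 = (8, -4, -4)ᵀ.

Sanity check: (A − (-5)·I) v_1 = (0, 0, 0)ᵀ = 0. ✓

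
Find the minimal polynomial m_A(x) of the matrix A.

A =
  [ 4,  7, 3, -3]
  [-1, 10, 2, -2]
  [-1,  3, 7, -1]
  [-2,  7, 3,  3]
x^3 - 18*x^2 + 108*x - 216

The characteristic polynomial is χ_A(x) = (x - 6)^4, so the eigenvalues are known. The minimal polynomial is
  m_A(x) = Π_λ (x − λ)^{k_λ}
where k_λ is the size of the *largest* Jordan block for λ (equivalently, the smallest k with (A − λI)^k v = 0 for every generalised eigenvector v of λ).

  λ = 6: largest Jordan block has size 3, contributing (x − 6)^3

So m_A(x) = (x - 6)^3 = x^3 - 18*x^2 + 108*x - 216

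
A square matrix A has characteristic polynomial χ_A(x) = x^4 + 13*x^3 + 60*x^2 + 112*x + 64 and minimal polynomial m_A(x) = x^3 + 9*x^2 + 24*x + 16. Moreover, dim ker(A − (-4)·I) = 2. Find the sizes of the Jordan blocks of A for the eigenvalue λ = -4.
Block sizes for λ = -4: [2, 1]

Step 1 — from the characteristic polynomial, algebraic multiplicity of λ = -4 is 3. From dim ker(A − (-4)·I) = 2, there are exactly 2 Jordan blocks for λ = -4.
Step 2 — from the minimal polynomial, the factor (x + 4)^2 tells us the largest block for λ = -4 has size 2.
Step 3 — with total size 3, 2 blocks, and largest block 2, the block sizes (in nonincreasing order) are [2, 1].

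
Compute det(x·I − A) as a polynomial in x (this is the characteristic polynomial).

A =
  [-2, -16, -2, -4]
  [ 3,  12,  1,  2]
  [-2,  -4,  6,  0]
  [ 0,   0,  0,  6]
x^4 - 22*x^3 + 180*x^2 - 648*x + 864

Expanding det(x·I − A) (e.g. by cofactor expansion or by noting that A is similar to its Jordan form J, which has the same characteristic polynomial as A) gives
  χ_A(x) = x^4 - 22*x^3 + 180*x^2 - 648*x + 864
which factors as (x - 6)^3*(x - 4). The eigenvalues (with algebraic multiplicities) are λ = 4 with multiplicity 1, λ = 6 with multiplicity 3.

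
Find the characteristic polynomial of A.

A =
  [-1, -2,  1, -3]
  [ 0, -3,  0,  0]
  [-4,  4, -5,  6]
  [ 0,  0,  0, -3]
x^4 + 12*x^3 + 54*x^2 + 108*x + 81

Expanding det(x·I − A) (e.g. by cofactor expansion or by noting that A is similar to its Jordan form J, which has the same characteristic polynomial as A) gives
  χ_A(x) = x^4 + 12*x^3 + 54*x^2 + 108*x + 81
which factors as (x + 3)^4. The eigenvalues (with algebraic multiplicities) are λ = -3 with multiplicity 4.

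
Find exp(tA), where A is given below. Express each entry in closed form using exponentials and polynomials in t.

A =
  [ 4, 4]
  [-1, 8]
e^{tA} =
  [-2*t*exp(6*t) + exp(6*t), 4*t*exp(6*t)]
  [-t*exp(6*t), 2*t*exp(6*t) + exp(6*t)]

Strategy: write A = P · J · P⁻¹ where J is a Jordan canonical form, so e^{tA} = P · e^{tJ} · P⁻¹, and e^{tJ} can be computed block-by-block.

A has Jordan form
J =
  [6, 1]
  [0, 6]
(up to reordering of blocks).

Per-block formulas:
  For a 2×2 Jordan block J_2(6): exp(t · J_2(6)) = e^(6t)·(I + t·N), where N is the 2×2 nilpotent shift.

After assembling e^{tJ} and conjugating by P, we get:

e^{tA} =
  [-2*t*exp(6*t) + exp(6*t), 4*t*exp(6*t)]
  [-t*exp(6*t), 2*t*exp(6*t) + exp(6*t)]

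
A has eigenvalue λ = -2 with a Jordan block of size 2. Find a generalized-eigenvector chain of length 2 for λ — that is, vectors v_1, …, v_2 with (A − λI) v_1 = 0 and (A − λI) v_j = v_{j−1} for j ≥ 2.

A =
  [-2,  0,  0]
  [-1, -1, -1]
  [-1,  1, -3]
A Jordan chain for λ = -2 of length 2:
v_1 = (0, -1, -1)ᵀ
v_2 = (1, 0, 0)ᵀ

Let N = A − (-2)·I. We want v_2 with N^2 v_2 = 0 but N^1 v_2 ≠ 0; then v_{j-1} := N · v_j for j = 2, …, 2.

Pick v_2 = (1, 0, 0)ᵀ.
Then v_1 = N · v_2 = (0, -1, -1)ᵀ.

Sanity check: (A − (-2)·I) v_1 = (0, 0, 0)ᵀ = 0. ✓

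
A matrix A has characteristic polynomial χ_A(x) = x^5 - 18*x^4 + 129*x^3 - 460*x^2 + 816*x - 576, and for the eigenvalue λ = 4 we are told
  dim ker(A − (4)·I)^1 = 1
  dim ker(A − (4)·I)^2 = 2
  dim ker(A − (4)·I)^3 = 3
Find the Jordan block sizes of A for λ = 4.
Block sizes for λ = 4: [3]

From the dimensions of kernels of powers, the number of Jordan blocks of size at least j is d_j − d_{j−1} where d_j = dim ker(N^j) (with d_0 = 0). Computing the differences gives [1, 1, 1].
The number of blocks of size exactly k is (#blocks of size ≥ k) − (#blocks of size ≥ k + 1), so the partition is: 1 block(s) of size 3.
In nonincreasing order the block sizes are [3].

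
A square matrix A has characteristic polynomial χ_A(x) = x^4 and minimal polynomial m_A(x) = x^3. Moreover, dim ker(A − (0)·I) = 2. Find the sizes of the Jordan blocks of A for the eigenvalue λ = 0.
Block sizes for λ = 0: [3, 1]

Step 1 — from the characteristic polynomial, algebraic multiplicity of λ = 0 is 4. From dim ker(A − (0)·I) = 2, there are exactly 2 Jordan blocks for λ = 0.
Step 2 — from the minimal polynomial, the factor (x − 0)^3 tells us the largest block for λ = 0 has size 3.
Step 3 — with total size 4, 2 blocks, and largest block 3, the block sizes (in nonincreasing order) are [3, 1].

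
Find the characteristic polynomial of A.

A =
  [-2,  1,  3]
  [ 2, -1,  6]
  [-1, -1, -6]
x^3 + 9*x^2 + 27*x + 27

Expanding det(x·I − A) (e.g. by cofactor expansion or by noting that A is similar to its Jordan form J, which has the same characteristic polynomial as A) gives
  χ_A(x) = x^3 + 9*x^2 + 27*x + 27
which factors as (x + 3)^3. The eigenvalues (with algebraic multiplicities) are λ = -3 with multiplicity 3.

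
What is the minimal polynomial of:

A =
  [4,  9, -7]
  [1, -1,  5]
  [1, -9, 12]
x^3 - 15*x^2 + 75*x - 125

The characteristic polynomial is χ_A(x) = (x - 5)^3, so the eigenvalues are known. The minimal polynomial is
  m_A(x) = Π_λ (x − λ)^{k_λ}
where k_λ is the size of the *largest* Jordan block for λ (equivalently, the smallest k with (A − λI)^k v = 0 for every generalised eigenvector v of λ).

  λ = 5: largest Jordan block has size 3, contributing (x − 5)^3

So m_A(x) = (x - 5)^3 = x^3 - 15*x^2 + 75*x - 125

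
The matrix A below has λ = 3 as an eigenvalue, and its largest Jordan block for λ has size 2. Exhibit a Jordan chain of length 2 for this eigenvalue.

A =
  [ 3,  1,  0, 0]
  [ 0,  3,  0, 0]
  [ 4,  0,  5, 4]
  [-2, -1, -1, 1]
A Jordan chain for λ = 3 of length 2:
v_1 = (0, 0, 4, -2)ᵀ
v_2 = (1, 0, 0, 0)ᵀ

Let N = A − (3)·I. We want v_2 with N^2 v_2 = 0 but N^1 v_2 ≠ 0; then v_{j-1} := N · v_j for j = 2, …, 2.

Pick v_2 = (1, 0, 0, 0)ᵀ.
Then v_1 = N · v_2 = (0, 0, 4, -2)ᵀ.

Sanity check: (A − (3)·I) v_1 = (0, 0, 0, 0)ᵀ = 0. ✓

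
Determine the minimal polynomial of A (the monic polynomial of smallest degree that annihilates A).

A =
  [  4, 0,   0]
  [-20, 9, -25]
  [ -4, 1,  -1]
x^2 - 8*x + 16

The characteristic polynomial is χ_A(x) = (x - 4)^3, so the eigenvalues are known. The minimal polynomial is
  m_A(x) = Π_λ (x − λ)^{k_λ}
where k_λ is the size of the *largest* Jordan block for λ (equivalently, the smallest k with (A − λI)^k v = 0 for every generalised eigenvector v of λ).

  λ = 4: largest Jordan block has size 2, contributing (x − 4)^2

So m_A(x) = (x - 4)^2 = x^2 - 8*x + 16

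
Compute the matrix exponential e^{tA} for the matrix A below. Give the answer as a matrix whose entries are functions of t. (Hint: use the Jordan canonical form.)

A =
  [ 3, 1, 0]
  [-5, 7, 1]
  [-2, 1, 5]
e^{tA} =
  [-t^2*exp(5*t)/2 - 2*t*exp(5*t) + exp(5*t), t*exp(5*t), t^2*exp(5*t)/2]
  [-t^2*exp(5*t) - 5*t*exp(5*t), 2*t*exp(5*t) + exp(5*t), t^2*exp(5*t) + t*exp(5*t)]
  [-t^2*exp(5*t)/2 - 2*t*exp(5*t), t*exp(5*t), t^2*exp(5*t)/2 + exp(5*t)]

Strategy: write A = P · J · P⁻¹ where J is a Jordan canonical form, so e^{tA} = P · e^{tJ} · P⁻¹, and e^{tJ} can be computed block-by-block.

A has Jordan form
J =
  [5, 1, 0]
  [0, 5, 1]
  [0, 0, 5]
(up to reordering of blocks).

Per-block formulas:
  For a 3×3 Jordan block J_3(5): exp(t · J_3(5)) = e^(5t)·(I + t·N + (t^2/2)·N^2), where N is the 3×3 nilpotent shift.

After assembling e^{tJ} and conjugating by P, we get:

e^{tA} =
  [-t^2*exp(5*t)/2 - 2*t*exp(5*t) + exp(5*t), t*exp(5*t), t^2*exp(5*t)/2]
  [-t^2*exp(5*t) - 5*t*exp(5*t), 2*t*exp(5*t) + exp(5*t), t^2*exp(5*t) + t*exp(5*t)]
  [-t^2*exp(5*t)/2 - 2*t*exp(5*t), t*exp(5*t), t^2*exp(5*t)/2 + exp(5*t)]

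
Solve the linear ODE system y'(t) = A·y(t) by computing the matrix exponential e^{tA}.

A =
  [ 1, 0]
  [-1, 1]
e^{tA} =
  [exp(t), 0]
  [-t*exp(t), exp(t)]

Strategy: write A = P · J · P⁻¹ where J is a Jordan canonical form, so e^{tA} = P · e^{tJ} · P⁻¹, and e^{tJ} can be computed block-by-block.

A has Jordan form
J =
  [1, 1]
  [0, 1]
(up to reordering of blocks).

Per-block formulas:
  For a 2×2 Jordan block J_2(1): exp(t · J_2(1)) = e^(1t)·(I + t·N), where N is the 2×2 nilpotent shift.

After assembling e^{tJ} and conjugating by P, we get:

e^{tA} =
  [exp(t), 0]
  [-t*exp(t), exp(t)]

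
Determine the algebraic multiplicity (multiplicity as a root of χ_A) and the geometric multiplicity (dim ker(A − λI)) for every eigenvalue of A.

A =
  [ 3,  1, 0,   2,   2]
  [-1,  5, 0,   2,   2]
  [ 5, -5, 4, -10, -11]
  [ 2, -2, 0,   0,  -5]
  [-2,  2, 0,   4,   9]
λ = 4: alg = 4, geom = 3; λ = 5: alg = 1, geom = 1

Step 1 — factor the characteristic polynomial to read off the algebraic multiplicities:
  χ_A(x) = (x - 5)*(x - 4)^4

Step 2 — compute geometric multiplicities via the rank-nullity identity g(λ) = n − rank(A − λI):
  rank(A − (4)·I) = 2, so dim ker(A − (4)·I) = n − 2 = 3
  rank(A − (5)·I) = 4, so dim ker(A − (5)·I) = n − 4 = 1

Summary:
  λ = 4: algebraic multiplicity = 4, geometric multiplicity = 3
  λ = 5: algebraic multiplicity = 1, geometric multiplicity = 1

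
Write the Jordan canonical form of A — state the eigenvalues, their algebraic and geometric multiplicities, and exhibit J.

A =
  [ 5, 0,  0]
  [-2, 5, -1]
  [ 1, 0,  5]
J_3(5)

The characteristic polynomial is
  det(x·I − A) = x^3 - 15*x^2 + 75*x - 125 = (x - 5)^3

Eigenvalues and multiplicities (the geometric multiplicity of λ is n − rank(A − λI), which equals the number of Jordan blocks for λ):
  λ = 5: algebraic multiplicity = 3, geometric multiplicity = 1

Determining the block sizes for each eigenvalue:
  λ = 5: one block (gm = 1), so the single block has size am = 3 → block sizes [3]

Assembling the blocks gives a Jordan form
J =
  [5, 1, 0]
  [0, 5, 1]
  [0, 0, 5]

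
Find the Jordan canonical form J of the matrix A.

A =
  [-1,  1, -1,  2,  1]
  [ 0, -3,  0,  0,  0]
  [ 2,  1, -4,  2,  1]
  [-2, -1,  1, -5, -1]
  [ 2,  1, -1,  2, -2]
J_2(-3) ⊕ J_1(-3) ⊕ J_1(-3) ⊕ J_1(-3)

The characteristic polynomial is
  det(x·I − A) = x^5 + 15*x^4 + 90*x^3 + 270*x^2 + 405*x + 243 = (x + 3)^5

Eigenvalues and multiplicities (the geometric multiplicity of λ is n − rank(A − λI), which equals the number of Jordan blocks for λ):
  λ = -3: algebraic multiplicity = 5, geometric multiplicity = 4

Determining the block sizes for each eigenvalue:
  λ = -3: 4 blocks summing to 5 forces exactly one block of size 2 and the rest size 1 → block sizes [2, 1, 1, 1]

Assembling the blocks gives a Jordan form
J =
  [-3,  1,  0,  0,  0]
  [ 0, -3,  0,  0,  0]
  [ 0,  0, -3,  0,  0]
  [ 0,  0,  0, -3,  0]
  [ 0,  0,  0,  0, -3]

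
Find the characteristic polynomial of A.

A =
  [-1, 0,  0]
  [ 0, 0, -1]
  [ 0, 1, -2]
x^3 + 3*x^2 + 3*x + 1

Expanding det(x·I − A) (e.g. by cofactor expansion or by noting that A is similar to its Jordan form J, which has the same characteristic polynomial as A) gives
  χ_A(x) = x^3 + 3*x^2 + 3*x + 1
which factors as (x + 1)^3. The eigenvalues (with algebraic multiplicities) are λ = -1 with multiplicity 3.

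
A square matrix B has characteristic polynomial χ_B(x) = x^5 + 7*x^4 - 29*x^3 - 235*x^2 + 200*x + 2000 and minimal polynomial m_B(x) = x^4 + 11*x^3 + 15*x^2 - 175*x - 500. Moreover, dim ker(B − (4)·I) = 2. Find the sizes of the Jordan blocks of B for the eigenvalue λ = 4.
Block sizes for λ = 4: [1, 1]

Step 1 — from the characteristic polynomial, algebraic multiplicity of λ = 4 is 2. From dim ker(B − (4)·I) = 2, there are exactly 2 Jordan blocks for λ = 4.
Step 2 — from the minimal polynomial, the factor (x − 4) tells us the largest block for λ = 4 has size 1.
Step 3 — with total size 2, 2 blocks, and largest block 1, the block sizes (in nonincreasing order) are [1, 1].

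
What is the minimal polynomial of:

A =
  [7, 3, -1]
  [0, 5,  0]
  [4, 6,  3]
x^2 - 10*x + 25

The characteristic polynomial is χ_A(x) = (x - 5)^3, so the eigenvalues are known. The minimal polynomial is
  m_A(x) = Π_λ (x − λ)^{k_λ}
where k_λ is the size of the *largest* Jordan block for λ (equivalently, the smallest k with (A − λI)^k v = 0 for every generalised eigenvector v of λ).

  λ = 5: largest Jordan block has size 2, contributing (x − 5)^2

So m_A(x) = (x - 5)^2 = x^2 - 10*x + 25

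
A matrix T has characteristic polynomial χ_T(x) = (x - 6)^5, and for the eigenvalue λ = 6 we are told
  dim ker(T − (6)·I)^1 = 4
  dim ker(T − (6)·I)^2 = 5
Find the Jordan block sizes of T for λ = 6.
Block sizes for λ = 6: [2, 1, 1, 1]

From the dimensions of kernels of powers, the number of Jordan blocks of size at least j is d_j − d_{j−1} where d_j = dim ker(N^j) (with d_0 = 0). Computing the differences gives [4, 1].
The number of blocks of size exactly k is (#blocks of size ≥ k) − (#blocks of size ≥ k + 1), so the partition is: 3 block(s) of size 1, 1 block(s) of size 2.
In nonincreasing order the block sizes are [2, 1, 1, 1].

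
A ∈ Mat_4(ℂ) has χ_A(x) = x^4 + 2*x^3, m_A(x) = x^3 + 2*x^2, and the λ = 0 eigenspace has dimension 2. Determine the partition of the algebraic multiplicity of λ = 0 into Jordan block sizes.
Block sizes for λ = 0: [2, 1]

Step 1 — from the characteristic polynomial, algebraic multiplicity of λ = 0 is 3. From dim ker(A − (0)·I) = 2, there are exactly 2 Jordan blocks for λ = 0.
Step 2 — from the minimal polynomial, the factor (x − 0)^2 tells us the largest block for λ = 0 has size 2.
Step 3 — with total size 3, 2 blocks, and largest block 2, the block sizes (in nonincreasing order) are [2, 1].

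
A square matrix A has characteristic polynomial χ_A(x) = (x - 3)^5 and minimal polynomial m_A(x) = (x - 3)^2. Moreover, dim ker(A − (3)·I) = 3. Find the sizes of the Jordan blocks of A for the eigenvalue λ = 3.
Block sizes for λ = 3: [2, 2, 1]

Step 1 — from the characteristic polynomial, algebraic multiplicity of λ = 3 is 5. From dim ker(A − (3)·I) = 3, there are exactly 3 Jordan blocks for λ = 3.
Step 2 — from the minimal polynomial, the factor (x − 3)^2 tells us the largest block for λ = 3 has size 2.
Step 3 — with total size 5, 3 blocks, and largest block 2, the block sizes (in nonincreasing order) are [2, 2, 1].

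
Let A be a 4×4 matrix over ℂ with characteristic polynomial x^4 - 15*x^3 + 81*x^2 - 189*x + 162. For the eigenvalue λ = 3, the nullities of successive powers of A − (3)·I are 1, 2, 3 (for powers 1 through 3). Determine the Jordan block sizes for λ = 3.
Block sizes for λ = 3: [3]

From the dimensions of kernels of powers, the number of Jordan blocks of size at least j is d_j − d_{j−1} where d_j = dim ker(N^j) (with d_0 = 0). Computing the differences gives [1, 1, 1].
The number of blocks of size exactly k is (#blocks of size ≥ k) − (#blocks of size ≥ k + 1), so the partition is: 1 block(s) of size 3.
In nonincreasing order the block sizes are [3].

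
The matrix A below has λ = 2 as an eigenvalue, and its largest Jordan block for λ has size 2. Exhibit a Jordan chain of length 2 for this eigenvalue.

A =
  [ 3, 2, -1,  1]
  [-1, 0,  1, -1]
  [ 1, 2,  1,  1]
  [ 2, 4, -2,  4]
A Jordan chain for λ = 2 of length 2:
v_1 = (1, -1, 1, 2)ᵀ
v_2 = (1, 0, 0, 0)ᵀ

Let N = A − (2)·I. We want v_2 with N^2 v_2 = 0 but N^1 v_2 ≠ 0; then v_{j-1} := N · v_j for j = 2, …, 2.

Pick v_2 = (1, 0, 0, 0)ᵀ.
Then v_1 = N · v_2 = (1, -1, 1, 2)ᵀ.

Sanity check: (A − (2)·I) v_1 = (0, 0, 0, 0)ᵀ = 0. ✓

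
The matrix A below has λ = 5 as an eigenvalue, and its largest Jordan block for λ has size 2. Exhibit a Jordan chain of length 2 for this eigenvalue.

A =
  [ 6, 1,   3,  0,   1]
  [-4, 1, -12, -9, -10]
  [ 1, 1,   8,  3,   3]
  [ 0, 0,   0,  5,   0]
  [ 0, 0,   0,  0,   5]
A Jordan chain for λ = 5 of length 2:
v_1 = (1, -4, 1, 0, 0)ᵀ
v_2 = (1, 0, 0, 0, 0)ᵀ

Let N = A − (5)·I. We want v_2 with N^2 v_2 = 0 but N^1 v_2 ≠ 0; then v_{j-1} := N · v_j for j = 2, …, 2.

Pick v_2 = (1, 0, 0, 0, 0)ᵀ.
Then v_1 = N · v_2 = (1, -4, 1, 0, 0)ᵀ.

Sanity check: (A − (5)·I) v_1 = (0, 0, 0, 0, 0)ᵀ = 0. ✓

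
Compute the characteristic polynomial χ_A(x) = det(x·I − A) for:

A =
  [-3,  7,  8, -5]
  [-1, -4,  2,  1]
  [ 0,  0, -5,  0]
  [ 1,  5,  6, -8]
x^4 + 20*x^3 + 150*x^2 + 500*x + 625

Expanding det(x·I − A) (e.g. by cofactor expansion or by noting that A is similar to its Jordan form J, which has the same characteristic polynomial as A) gives
  χ_A(x) = x^4 + 20*x^3 + 150*x^2 + 500*x + 625
which factors as (x + 5)^4. The eigenvalues (with algebraic multiplicities) are λ = -5 with multiplicity 4.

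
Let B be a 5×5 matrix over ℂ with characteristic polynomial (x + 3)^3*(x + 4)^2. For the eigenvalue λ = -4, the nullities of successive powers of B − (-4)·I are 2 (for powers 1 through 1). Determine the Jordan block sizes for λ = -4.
Block sizes for λ = -4: [1, 1]

From the dimensions of kernels of powers, the number of Jordan blocks of size at least j is d_j − d_{j−1} where d_j = dim ker(N^j) (with d_0 = 0). Computing the differences gives [2].
The number of blocks of size exactly k is (#blocks of size ≥ k) − (#blocks of size ≥ k + 1), so the partition is: 2 block(s) of size 1.
In nonincreasing order the block sizes are [1, 1].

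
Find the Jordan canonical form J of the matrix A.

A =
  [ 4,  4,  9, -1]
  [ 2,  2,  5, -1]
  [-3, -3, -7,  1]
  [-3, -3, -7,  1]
J_2(0) ⊕ J_2(0)

The characteristic polynomial is
  det(x·I − A) = x^4

Eigenvalues and multiplicities (the geometric multiplicity of λ is n − rank(A − λI), which equals the number of Jordan blocks for λ):
  λ = 0: algebraic multiplicity = 4, geometric multiplicity = 2

Determining the block sizes for each eigenvalue:
  λ = 0: with am = 4 and gm = 2, the partition is not yet determined (e.g. several partitions of 4 into 2 parts exist). Let N = A − (0)·I. Computing rank(N^1) = 2, rank(N^2) = 0; the number of blocks of size ≥ j is rank(N^{j−1}) − rank(N^j), giving [2, 2]. So we have 2 block(s) of size 2 → block sizes [2, 2]

Assembling the blocks gives a Jordan form
J =
  [0, 1, 0, 0]
  [0, 0, 0, 0]
  [0, 0, 0, 1]
  [0, 0, 0, 0]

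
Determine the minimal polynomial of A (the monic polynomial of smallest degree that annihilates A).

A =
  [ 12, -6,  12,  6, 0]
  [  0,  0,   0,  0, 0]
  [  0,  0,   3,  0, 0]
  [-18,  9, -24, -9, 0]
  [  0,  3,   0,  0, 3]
x^2 - 3*x

The characteristic polynomial is χ_A(x) = x^2*(x - 3)^3, so the eigenvalues are known. The minimal polynomial is
  m_A(x) = Π_λ (x − λ)^{k_λ}
where k_λ is the size of the *largest* Jordan block for λ (equivalently, the smallest k with (A − λI)^k v = 0 for every generalised eigenvector v of λ).

  λ = 0: largest Jordan block has size 1, contributing (x − 0)
  λ = 3: largest Jordan block has size 1, contributing (x − 3)

So m_A(x) = x*(x - 3) = x^2 - 3*x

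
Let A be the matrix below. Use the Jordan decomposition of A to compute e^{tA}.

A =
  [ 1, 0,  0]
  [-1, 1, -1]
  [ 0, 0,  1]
e^{tA} =
  [exp(t), 0, 0]
  [-t*exp(t), exp(t), -t*exp(t)]
  [0, 0, exp(t)]

Strategy: write A = P · J · P⁻¹ where J is a Jordan canonical form, so e^{tA} = P · e^{tJ} · P⁻¹, and e^{tJ} can be computed block-by-block.

A has Jordan form
J =
  [1, 1, 0]
  [0, 1, 0]
  [0, 0, 1]
(up to reordering of blocks).

Per-block formulas:
  For a 1×1 block at λ = 1: exp(t · [1]) = [e^(1t)].
  For a 2×2 Jordan block J_2(1): exp(t · J_2(1)) = e^(1t)·(I + t·N), where N is the 2×2 nilpotent shift.

After assembling e^{tJ} and conjugating by P, we get:

e^{tA} =
  [exp(t), 0, 0]
  [-t*exp(t), exp(t), -t*exp(t)]
  [0, 0, exp(t)]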